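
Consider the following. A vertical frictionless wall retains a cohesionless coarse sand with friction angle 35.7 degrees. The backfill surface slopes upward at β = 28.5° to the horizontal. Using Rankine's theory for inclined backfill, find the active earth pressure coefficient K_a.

0.393

K_a = cos β · (cos β − √(cos²β − cos²φ)) / (cos β + √(cos²β − cos²φ)).
cos β = 0.8788, cos φ = 0.8121, √(cos²β − cos²φ) = 0.3359.
K_a = 0.8788 × (0.8788 − 0.3359)/(0.8788 + 0.3359) = 0.3928.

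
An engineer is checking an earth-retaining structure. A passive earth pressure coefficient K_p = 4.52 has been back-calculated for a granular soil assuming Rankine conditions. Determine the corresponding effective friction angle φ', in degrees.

K_p = (1+sin φ)/(1−sin φ) ⇒ sin φ = (K_p − 1)/(K_p + 1) = 0.6377.
φ = arcsin(0.6377) = 39.62°.

39.6°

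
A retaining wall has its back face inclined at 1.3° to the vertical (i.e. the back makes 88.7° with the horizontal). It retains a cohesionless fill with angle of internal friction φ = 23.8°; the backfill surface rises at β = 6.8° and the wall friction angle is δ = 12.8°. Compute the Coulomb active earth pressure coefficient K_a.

K_a = sin²(α+φ) / [sin²α · sin(α−δ) · (1 + √{sin(φ+δ)sin(φ−β) / (sin(α−δ)sin(α+β))})²].
With α = 88.7°, φ = 23.8°, δ = 12.8°, β = 6.8°: K_a = 0.4337.

0.434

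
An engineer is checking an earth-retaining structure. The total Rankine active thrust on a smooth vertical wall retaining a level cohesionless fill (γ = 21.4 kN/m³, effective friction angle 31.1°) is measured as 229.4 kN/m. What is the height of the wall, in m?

K_a = 0.3188. P_a = ½ K_a γ H² ⇒ H = √(2P_a/(K_a γ)).
H = √(2×229.4/(0.3188×21.4)) = 8.201 m.

8.20 m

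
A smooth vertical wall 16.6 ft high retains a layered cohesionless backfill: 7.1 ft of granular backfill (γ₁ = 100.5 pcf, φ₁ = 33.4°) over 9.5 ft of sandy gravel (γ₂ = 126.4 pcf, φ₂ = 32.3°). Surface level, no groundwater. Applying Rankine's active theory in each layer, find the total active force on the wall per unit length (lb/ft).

K_a1 = tan²(45°−33.4°/2) = 0.2899; K_a2 = tan²(45°−32.3°/2) = 0.3035.
Layer 1: σ at base = K_a1 γ₁ h₁ = 206.9 psf; P₁ = ½×206.9×7.1 = 734.4.
Layer 2: σ_v at top = γ₁h₁ = 713.5; σ_h top = K_a2×713.5 = 216.5; σ_h base = K_a2×(713.5+126.4×9.5) = 581.0.
P₂ = ½(216.5+581.0)×9.5 = 3788. Total P_a = 734.4+3788 = 4523 lb/ft.

4520 lb/ft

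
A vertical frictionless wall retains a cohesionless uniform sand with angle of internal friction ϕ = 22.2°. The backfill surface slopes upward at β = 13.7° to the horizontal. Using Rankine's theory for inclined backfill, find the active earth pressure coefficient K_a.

0.520

K_a = cos β · (cos β − √(cos²β − cos²φ)) / (cos β + √(cos²β − cos²φ)).
cos β = 0.9715, cos φ = 0.9259, √(cos²β − cos²φ) = 0.2944.
K_a = 0.9715 × (0.9715 − 0.2944)/(0.9715 + 0.2944) = 0.5197.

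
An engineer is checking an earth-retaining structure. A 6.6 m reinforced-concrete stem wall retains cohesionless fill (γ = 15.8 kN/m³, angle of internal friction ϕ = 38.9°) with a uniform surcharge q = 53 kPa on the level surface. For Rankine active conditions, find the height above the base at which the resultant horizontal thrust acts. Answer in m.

2.75 m

K_a = 0.2285.
Triangular part P₁ = ½K_aγH² = 78.64 at H/3 = 2.200 m; rectangular part P₂ = K_a q H = 79.94 at H/2 = 3.300 m.
ȳ = (P₁·2.200 + P₂·3.300)/(P₁+P₂) = 2.754 m.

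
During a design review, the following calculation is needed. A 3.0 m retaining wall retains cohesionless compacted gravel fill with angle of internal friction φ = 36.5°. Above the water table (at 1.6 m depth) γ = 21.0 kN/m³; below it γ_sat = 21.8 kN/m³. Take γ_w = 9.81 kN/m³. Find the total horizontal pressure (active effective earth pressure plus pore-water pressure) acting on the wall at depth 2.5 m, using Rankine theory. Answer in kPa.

20.1 kPa

K_a = (1 − sin φ)/(1 + sin φ) = 0.2541.
γ' = 21.8 − 9.81 = 11.99 kN/m³.
Effective vertical stress at 2.5 m: σ'_v = 21.0×1.6 + 11.99×0.900 = 44.39 kPa.
σ'_h = K_a σ'_v = 0.2541 × 44.39 = 11.28 kPa; u = γ_w × 0.900 = 8.829 kPa.
Total σ_h = 11.28 + 8.829 = 20.11 kPa.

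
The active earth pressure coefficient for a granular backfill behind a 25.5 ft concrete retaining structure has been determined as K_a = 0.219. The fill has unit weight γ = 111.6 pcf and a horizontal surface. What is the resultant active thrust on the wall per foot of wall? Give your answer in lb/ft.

7950 lb/ft

P = ½ K_a γ H² = 0.5 × 0.219 × 111.6 × 25.5² = 7946 lb/ft.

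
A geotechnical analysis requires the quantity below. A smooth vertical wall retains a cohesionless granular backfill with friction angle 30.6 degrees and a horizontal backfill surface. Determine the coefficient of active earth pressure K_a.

K_a = tan²(45° − φ/2) = tan²(29.70°) = 0.3253.

0.325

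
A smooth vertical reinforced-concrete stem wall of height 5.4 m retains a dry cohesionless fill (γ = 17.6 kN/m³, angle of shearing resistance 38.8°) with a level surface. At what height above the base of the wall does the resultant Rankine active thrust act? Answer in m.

1.80 m

K_a = 0.2296.
The pressure distribution is triangular, so the resultant acts at H/3 above the base = 5.4/3 = 1.800 m.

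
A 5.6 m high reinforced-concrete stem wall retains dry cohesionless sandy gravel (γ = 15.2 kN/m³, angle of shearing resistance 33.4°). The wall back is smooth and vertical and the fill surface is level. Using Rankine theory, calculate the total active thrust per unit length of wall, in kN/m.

69.1 kN/m

K_a = tan²(45° − φ/2) = 0.2899.
P_a = ½ K_a γ H² = 0.5 × 0.2899 × 15.2 × 5.6² = 69.10 kN/m.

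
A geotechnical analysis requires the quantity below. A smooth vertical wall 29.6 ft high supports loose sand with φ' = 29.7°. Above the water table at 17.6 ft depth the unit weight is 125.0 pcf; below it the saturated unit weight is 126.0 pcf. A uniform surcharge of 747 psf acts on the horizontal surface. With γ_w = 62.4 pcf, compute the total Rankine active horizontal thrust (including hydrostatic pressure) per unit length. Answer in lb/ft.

28900 lb/ft

K_a = tan²(45° − φ/2) = 0.3374.
γ' = 126.0 − 62.4 = 63.60 pcf. h₂ = H − d_w = 12.0 ft.
σ'_h: at surface K_a·q = 252.0; at WT K_a(q+γd_w) = 994.3; at base K_a(q+γd_w+γ'h₂) = 1252 psf.
P₁ = ½(252.0+994.3)×17.6 = 10970; P₂ = ½(994.3+1252)×12.0 = 13480; P_w = ½γ_w h₂² = 4493.
Total = 10970+13480+4493 = 28940 lb/ft.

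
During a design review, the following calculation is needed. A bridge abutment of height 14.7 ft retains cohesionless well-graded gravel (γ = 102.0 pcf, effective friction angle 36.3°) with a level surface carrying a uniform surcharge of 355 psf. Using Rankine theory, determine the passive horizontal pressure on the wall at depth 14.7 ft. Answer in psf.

7240 psf

K_p = (1 + sin φ)/(1 − sin φ) = 3.902.
σ_v = γz + q = 102.0 × 14.7 + 355 = 1854 psf.
σ_h = K_p σ_v = 3.902 × 1854 = 7236 psf.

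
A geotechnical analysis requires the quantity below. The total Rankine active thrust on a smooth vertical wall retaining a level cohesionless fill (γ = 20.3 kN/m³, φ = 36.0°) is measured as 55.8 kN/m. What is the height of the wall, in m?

4.60 m

K_a = 0.2596. P_a = ½ K_a γ H² ⇒ H = √(2P_a/(K_a γ)).
H = √(2×55.8/(0.2596×20.3)) = 4.602 m.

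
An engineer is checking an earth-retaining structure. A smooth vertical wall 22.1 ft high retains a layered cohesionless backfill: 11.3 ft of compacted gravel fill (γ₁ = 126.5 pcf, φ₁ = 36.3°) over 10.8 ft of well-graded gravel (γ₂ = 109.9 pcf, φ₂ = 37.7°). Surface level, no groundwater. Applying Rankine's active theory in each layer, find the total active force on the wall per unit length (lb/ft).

7340 lb/ft

K_a1 = tan²(45°−36.3°/2) = 0.2563; K_a2 = tan²(45°−37.7°/2) = 0.2411.
Layer 1: σ at base = K_a1 γ₁ h₁ = 366.3 psf; P₁ = ½×366.3×11.3 = 2070.
Layer 2: σ_v at top = γ₁h₁ = 1429; σ_h top = K_a2×1429 = 344.6; σ_h base = K_a2×(1429+109.9×10.8) = 630.7.
P₂ = ½(344.6+630.7)×10.8 = 5267. Total P_a = 2070+5267 = 7336 lb/ft.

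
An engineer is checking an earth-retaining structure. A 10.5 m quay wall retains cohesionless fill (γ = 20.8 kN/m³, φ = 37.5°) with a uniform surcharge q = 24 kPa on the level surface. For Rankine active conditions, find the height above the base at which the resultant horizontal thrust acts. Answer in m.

K_a = 0.2432.
Triangular part P₁ = ½K_aγH² = 278.8 at H/3 = 3.500 m; rectangular part P₂ = K_a q H = 61.28 at H/2 = 5.250 m.
ȳ = (P₁·3.500 + P₂·5.250)/(P₁+P₂) = 3.815 m.

3.82 m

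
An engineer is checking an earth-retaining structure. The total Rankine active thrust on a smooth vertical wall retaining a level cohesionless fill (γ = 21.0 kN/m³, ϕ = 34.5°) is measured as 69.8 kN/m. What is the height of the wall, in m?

4.90 m

K_a = 0.2768. P_a = ½ K_a γ H² ⇒ H = √(2P_a/(K_a γ)).
H = √(2×69.8/(0.2768×21.0)) = 4.901 m.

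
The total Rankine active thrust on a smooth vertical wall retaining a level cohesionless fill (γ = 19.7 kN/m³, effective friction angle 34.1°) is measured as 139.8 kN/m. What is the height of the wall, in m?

K_a = 0.2815. P_a = ½ K_a γ H² ⇒ H = √(2P_a/(K_a γ)).
H = √(2×139.8/(0.2815×19.7)) = 7.100 m.

7.10 m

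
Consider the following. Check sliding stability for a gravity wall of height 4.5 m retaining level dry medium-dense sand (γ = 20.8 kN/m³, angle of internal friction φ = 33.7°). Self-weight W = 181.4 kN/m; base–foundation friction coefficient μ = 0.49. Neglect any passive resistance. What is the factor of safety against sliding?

1.47

K_a = tan²(45° − 33.7°/2) = 0.2863.
P_a = ½K_aγH² = 0.5×0.2863×20.8×4.5² = 60.30 kN/m, acting at H/3 = 1.500 m above the base.
FS_sliding = μW / P_a = 0.49×181.4 / 60.30 = 1.474.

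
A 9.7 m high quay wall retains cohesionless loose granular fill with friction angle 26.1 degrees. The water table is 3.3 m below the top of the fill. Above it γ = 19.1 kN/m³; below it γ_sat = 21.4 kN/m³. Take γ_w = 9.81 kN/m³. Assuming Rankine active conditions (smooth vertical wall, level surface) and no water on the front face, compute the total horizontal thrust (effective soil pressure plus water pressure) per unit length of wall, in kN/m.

K_a = tan²(45° − φ/2) = 0.3889.
γ' = 21.4 − 9.81 = 11.59 kN/m³. Depth below WT = 6.4 m.
σ'_h at WT = K_a γ d_w = 24.52 kPa; at base = 24.52 + K_a γ' × 6.4 = 53.37 kPa.
P₁ (0–3.3 m) = ½×24.52×3.3 = 40.45. P₂ (3.3–9.7 m) = ½(24.52+53.37)×6.4 = 249.2.
P_w = ½ γ_w h₂² = 0.5×9.81×6.4² = 200.9. Total = 40.45+249.2+200.9 = 490.6 kN/m.

491 kN/m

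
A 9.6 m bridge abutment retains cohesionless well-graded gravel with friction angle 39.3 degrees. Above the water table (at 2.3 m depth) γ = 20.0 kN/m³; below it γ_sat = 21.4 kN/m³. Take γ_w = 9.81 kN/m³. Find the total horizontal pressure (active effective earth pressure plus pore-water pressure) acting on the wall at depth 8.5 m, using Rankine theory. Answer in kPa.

87.3 kPa

K_a = (1 − sin φ)/(1 + sin φ) = 0.2245.
γ' = 21.4 − 9.81 = 11.59 kN/m³.
Effective vertical stress at 8.5 m: σ'_v = 20.0×2.3 + 11.59×6.20 = 117.9 kPa.
σ'_h = K_a σ'_v = 0.2245 × 117.9 = 26.45 kPa; u = γ_w × 6.20 = 60.82 kPa.
Total σ_h = 26.45 + 60.82 = 87.28 kPa.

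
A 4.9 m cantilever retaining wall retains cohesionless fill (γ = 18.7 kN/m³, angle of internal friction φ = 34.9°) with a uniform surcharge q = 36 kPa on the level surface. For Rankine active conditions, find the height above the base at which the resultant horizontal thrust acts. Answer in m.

1.99 m

K_a = 0.2721.
Triangular part P₁ = ½K_aγH² = 61.10 at H/3 = 1.633 m; rectangular part P₂ = K_a q H = 48.01 at H/2 = 2.450 m.
ȳ = (P₁·1.633 + P₂·2.450)/(P₁+P₂) = 1.993 m.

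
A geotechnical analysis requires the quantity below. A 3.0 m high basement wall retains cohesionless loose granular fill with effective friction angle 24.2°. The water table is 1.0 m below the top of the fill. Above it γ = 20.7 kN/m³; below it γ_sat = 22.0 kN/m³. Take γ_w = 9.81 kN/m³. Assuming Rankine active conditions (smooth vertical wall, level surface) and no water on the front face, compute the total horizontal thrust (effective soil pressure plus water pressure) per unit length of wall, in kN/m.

51.5 kN/m

K_a = tan²(45° − φ/2) = 0.4185.
γ' = 22.0 − 9.81 = 12.19 kN/m³. Depth below WT = 2.0 m.
σ'_h at WT = K_a γ d_w = 8.663 kPa; at base = 8.663 + K_a γ' × 2.0 = 18.87 kPa.
P₁ (0–1.0 m) = ½×8.663×1.0 = 4.332. P₂ (1.0–3.0 m) = ½(8.663+18.87)×2.0 = 27.53.
P_w = ½ γ_w h₂² = 0.5×9.81×2.0² = 19.62. Total = 4.332+27.53+19.62 = 51.48 kN/m.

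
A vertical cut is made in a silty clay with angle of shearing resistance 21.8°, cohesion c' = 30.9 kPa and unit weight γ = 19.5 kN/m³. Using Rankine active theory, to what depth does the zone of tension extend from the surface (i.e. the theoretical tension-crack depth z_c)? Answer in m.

4.68 m

K_a = tan²(45° − 21.8°/2) = 0.4584; √K_a = 0.6771.
The active pressure is zero where K_a γ z = 2c√K_a, so z_c = 2c/(γ√K_a) = 2×30.9/(19.5×0.6771) = 4.681 m.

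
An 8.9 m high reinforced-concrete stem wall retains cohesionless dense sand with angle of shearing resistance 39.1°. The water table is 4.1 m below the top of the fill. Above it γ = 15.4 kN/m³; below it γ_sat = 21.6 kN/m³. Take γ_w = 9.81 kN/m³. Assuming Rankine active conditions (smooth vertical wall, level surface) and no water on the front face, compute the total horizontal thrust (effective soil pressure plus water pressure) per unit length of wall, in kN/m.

242 kN/m

K_a = tan²(45° − φ/2) = 0.2265.
γ' = 21.6 − 9.81 = 11.79 kN/m³. Depth below WT = 4.8 m.
σ'_h at WT = K_a γ d_w = 14.30 kPa; at base = 14.30 + K_a γ' × 4.8 = 27.12 kPa.
P₁ (0–4.1 m) = ½×14.30×4.1 = 29.32. P₂ (4.1–8.9 m) = ½(14.30+27.12)×4.8 = 99.40.
P_w = ½ γ_w h₂² = 0.5×9.81×4.8² = 113.0. Total = 29.32+99.40+113.0 = 241.7 kN/m.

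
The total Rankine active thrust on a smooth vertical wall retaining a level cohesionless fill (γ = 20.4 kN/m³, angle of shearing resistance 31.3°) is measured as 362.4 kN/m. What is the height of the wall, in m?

10.6 m

K_a = 0.3162. P_a = ½ K_a γ H² ⇒ H = √(2P_a/(K_a γ)).
H = √(2×362.4/(0.3162×20.4)) = 10.60 m.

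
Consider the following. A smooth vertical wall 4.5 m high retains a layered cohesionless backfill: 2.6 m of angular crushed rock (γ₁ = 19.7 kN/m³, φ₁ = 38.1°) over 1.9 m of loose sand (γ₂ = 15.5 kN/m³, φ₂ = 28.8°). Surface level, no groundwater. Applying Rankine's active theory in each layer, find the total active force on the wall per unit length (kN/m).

K_a1 = tan²(45°−38.1°/2) = 0.2368; K_a2 = tan²(45°−28.8°/2) = 0.3498.
Layer 1: σ at base = K_a1 γ₁ h₁ = 12.13 kPa; P₁ = ½×12.13×2.6 = 15.77.
Layer 2: σ_v at top = γ₁h₁ = 51.22; σ_h top = K_a2×51.22 = 17.91; σ_h base = K_a2×(51.22+15.5×1.9) = 28.21.
P₂ = ½(17.91+28.21)×1.9 = 43.82. Total P_a = 15.77+43.82 = 59.59 kN/m.

59.6 kN/m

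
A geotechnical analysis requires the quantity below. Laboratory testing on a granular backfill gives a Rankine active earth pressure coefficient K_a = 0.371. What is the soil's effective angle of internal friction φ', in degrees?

27.3°

K_a = tan²(45° − φ/2) ⇒ 45° − φ/2 = arctan(√0.371) = 31.35°.
φ = 2(45° − 31.35°) = 27.31°.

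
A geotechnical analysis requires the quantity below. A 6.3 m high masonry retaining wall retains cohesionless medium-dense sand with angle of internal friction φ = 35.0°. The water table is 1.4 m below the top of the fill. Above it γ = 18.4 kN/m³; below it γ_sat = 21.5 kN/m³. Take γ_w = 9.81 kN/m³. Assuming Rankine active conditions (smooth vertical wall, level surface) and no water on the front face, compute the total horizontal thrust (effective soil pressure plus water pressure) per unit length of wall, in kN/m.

195 kN/m

K_a = tan²(45° − φ/2) = 0.2710.
γ' = 21.5 − 9.81 = 11.69 kN/m³. Depth below WT = 4.9 m.
σ'_h at WT = K_a γ d_w = 6.981 kPa; at base = 6.981 + K_a γ' × 4.9 = 22.50 kPa.
P₁ (0–1.4 m) = ½×6.981×1.4 = 4.886. P₂ (1.4–6.3 m) = ½(6.981+22.50)×4.9 = 72.24.
P_w = ½ γ_w h₂² = 0.5×9.81×4.9² = 117.8. Total = 4.886+72.24+117.8 = 194.9 kN/m.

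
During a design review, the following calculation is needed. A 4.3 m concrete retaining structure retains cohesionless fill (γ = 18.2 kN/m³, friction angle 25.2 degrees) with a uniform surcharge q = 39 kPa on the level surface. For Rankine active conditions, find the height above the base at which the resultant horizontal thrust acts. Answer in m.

1.79 m

K_a = 0.4027.
Triangular part P₁ = ½K_aγH² = 67.76 at H/3 = 1.433 m; rectangular part P₂ = K_a q H = 67.54 at H/2 = 2.150 m.
ȳ = (P₁·1.433 + P₂·2.150)/(P₁+P₂) = 1.791 m.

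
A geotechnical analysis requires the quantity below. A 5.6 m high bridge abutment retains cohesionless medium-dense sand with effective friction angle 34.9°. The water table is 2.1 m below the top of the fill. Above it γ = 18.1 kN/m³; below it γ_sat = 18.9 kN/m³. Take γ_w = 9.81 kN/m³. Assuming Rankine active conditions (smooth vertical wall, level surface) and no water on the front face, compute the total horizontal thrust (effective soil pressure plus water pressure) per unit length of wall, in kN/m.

122 kN/m

K_a = tan²(45° − φ/2) = 0.2721.
γ' = 18.9 − 9.81 = 9.090 kN/m³. Depth below WT = 3.5 m.
σ'_h at WT = K_a γ d_w = 10.34 kPa; at base = 10.34 + K_a γ' × 3.5 = 19.00 kPa.
P₁ (0–2.1 m) = ½×10.34×2.1 = 10.86. P₂ (2.1–5.6 m) = ½(10.34+19.00)×3.5 = 51.36.
P_w = ½ γ_w h₂² = 0.5×9.81×3.5² = 60.09. Total = 10.86+51.36+60.09 = 122.3 kN/m.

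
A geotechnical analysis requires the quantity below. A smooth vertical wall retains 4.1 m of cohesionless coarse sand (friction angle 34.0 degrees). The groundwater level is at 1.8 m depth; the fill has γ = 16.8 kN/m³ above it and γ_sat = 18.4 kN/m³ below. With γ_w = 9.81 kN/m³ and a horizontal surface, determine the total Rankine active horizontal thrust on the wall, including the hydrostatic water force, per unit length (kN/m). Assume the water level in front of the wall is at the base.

59.7 kN/m

K_a = tan²(45° − φ/2) = 0.2827.
γ' = 18.4 − 9.81 = 8.590 kN/m³. Depth below WT = 2.3 m.
σ'_h at WT = K_a γ d_w = 8.549 kPa; at base = 8.549 + K_a γ' × 2.3 = 14.13 kPa.
P₁ (0–1.8 m) = ½×8.549×1.8 = 7.694. P₂ (1.8–4.1 m) = ½(8.549+14.13)×2.3 = 26.09.
P_w = ½ γ_w h₂² = 0.5×9.81×2.3² = 25.95. Total = 7.694+26.09+25.95 = 59.73 kN/m.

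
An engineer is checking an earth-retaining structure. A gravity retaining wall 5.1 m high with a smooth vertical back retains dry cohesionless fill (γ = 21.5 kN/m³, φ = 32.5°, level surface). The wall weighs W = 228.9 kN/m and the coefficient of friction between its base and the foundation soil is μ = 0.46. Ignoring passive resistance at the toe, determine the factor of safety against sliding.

1.25

K_a = tan²(45° − 32.5°/2) = 0.3010.
P_a = ½K_aγH² = 0.5×0.3010×21.5×5.1² = 84.16 kN/m, acting at H/3 = 1.700 m above the base.
FS_sliding = μW / P_a = 0.46×228.9 / 84.16 = 1.251.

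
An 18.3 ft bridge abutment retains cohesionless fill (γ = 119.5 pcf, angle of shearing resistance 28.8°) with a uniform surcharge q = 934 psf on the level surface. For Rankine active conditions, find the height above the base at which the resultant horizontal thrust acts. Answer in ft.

K_a = 0.3498.
Triangular part P₁ = ½K_aγH² = 6998 at H/3 = 6.100 ft; rectangular part P₂ = K_a q H = 5978 at H/2 = 9.150 ft.
ȳ = (P₁·6.100 + P₂·9.150)/(P₁+P₂) = 7.505 ft.

7.51 ft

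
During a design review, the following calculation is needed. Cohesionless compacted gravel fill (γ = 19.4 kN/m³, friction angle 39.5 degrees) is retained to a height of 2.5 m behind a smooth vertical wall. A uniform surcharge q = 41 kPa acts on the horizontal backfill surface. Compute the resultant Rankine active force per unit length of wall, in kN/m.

K_a = tan²(45° − φ/2) = 0.2224.
Soil triangle: ½ K_a γ H² = 0.5×0.2224×19.4×2.5² = 13.49 kN/m.
Surcharge rectangle: K_a q H = 0.2224×41×2.5 = 22.80 kN/m.
Total = 13.49 + 22.80 = 36.28 kN/m.

36.3 kN/m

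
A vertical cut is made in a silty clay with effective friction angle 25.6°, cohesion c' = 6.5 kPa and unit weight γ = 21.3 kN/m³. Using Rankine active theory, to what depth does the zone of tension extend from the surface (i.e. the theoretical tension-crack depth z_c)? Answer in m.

0.969 m

K_a = tan²(45° − 25.6°/2) = 0.3966; √K_a = 0.6297.
The active pressure is zero where K_a γ z = 2c√K_a, so z_c = 2c/(γ√K_a) = 2×6.5/(21.3×0.6297) = 0.9692 m.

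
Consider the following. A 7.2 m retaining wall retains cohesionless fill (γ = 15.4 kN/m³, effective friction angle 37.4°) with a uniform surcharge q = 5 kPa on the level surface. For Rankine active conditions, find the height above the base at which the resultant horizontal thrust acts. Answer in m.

K_a = 0.2443.
Triangular part P₁ = ½K_aγH² = 97.50 at H/3 = 2.400 m; rectangular part P₂ = K_a q H = 8.794 at H/2 = 3.600 m.
ȳ = (P₁·2.400 + P₂·3.600)/(P₁+P₂) = 2.499 m.

2.50 m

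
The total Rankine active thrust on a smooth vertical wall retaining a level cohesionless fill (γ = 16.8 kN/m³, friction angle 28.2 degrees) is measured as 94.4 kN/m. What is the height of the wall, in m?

5.60 m

K_a = 0.3582. P_a = ½ K_a γ H² ⇒ H = √(2P_a/(K_a γ)).
H = √(2×94.4/(0.3582×16.8)) = 5.601 m.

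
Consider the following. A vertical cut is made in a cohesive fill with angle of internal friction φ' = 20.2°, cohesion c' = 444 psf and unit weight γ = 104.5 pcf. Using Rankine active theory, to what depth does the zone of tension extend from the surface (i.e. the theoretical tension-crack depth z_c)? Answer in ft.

12.2 ft

K_a = tan²(45° − 20.2°/2) = 0.4867; √K_a = 0.6976.
The active pressure is zero where K_a γ z = 2c√K_a, so z_c = 2c/(γ√K_a) = 2×444/(104.5×0.6976) = 12.18 ft.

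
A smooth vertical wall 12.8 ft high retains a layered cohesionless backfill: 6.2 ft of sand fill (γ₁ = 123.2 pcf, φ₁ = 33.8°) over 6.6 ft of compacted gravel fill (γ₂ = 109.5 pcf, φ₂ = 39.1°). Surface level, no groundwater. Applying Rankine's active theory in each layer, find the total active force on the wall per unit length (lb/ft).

K_a1 = tan²(45°−33.8°/2) = 0.2851; K_a2 = tan²(45°−39.1°/2) = 0.2265.
Layer 1: σ at base = K_a1 γ₁ h₁ = 217.8 psf; P₁ = ½×217.8×6.2 = 675.1.
Layer 2: σ_v at top = γ₁h₁ = 763.8; σ_h top = K_a2×763.8 = 173.0; σ_h base = K_a2×(763.8+109.5×6.6) = 336.7.
P₂ = ½(173.0+336.7)×6.6 = 1682. Total P_a = 675.1+1682 = 2357 lb/ft.

2360 lb/ft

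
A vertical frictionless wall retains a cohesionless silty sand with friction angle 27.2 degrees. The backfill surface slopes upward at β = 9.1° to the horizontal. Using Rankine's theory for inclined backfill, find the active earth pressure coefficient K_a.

0.389

K_a = cos β · (cos β − √(cos²β − cos²φ)) / (cos β + √(cos²β − cos²φ)).
cos β = 0.9874, cos φ = 0.8894, √(cos²β − cos²φ) = 0.4289.
K_a = 0.9874 × (0.9874 − 0.4289)/(0.9874 + 0.4289) = 0.3894.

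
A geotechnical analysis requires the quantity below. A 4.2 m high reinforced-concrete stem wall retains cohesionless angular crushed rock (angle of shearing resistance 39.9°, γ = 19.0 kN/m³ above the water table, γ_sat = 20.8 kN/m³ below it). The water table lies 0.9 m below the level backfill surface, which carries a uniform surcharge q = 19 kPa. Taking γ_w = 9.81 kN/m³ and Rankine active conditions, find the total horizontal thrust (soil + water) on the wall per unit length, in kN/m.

97.9 kN/m

K_a = tan²(45° − φ/2) = 0.2184.
γ' = 20.8 − 9.81 = 10.99 kN/m³. h₂ = H − d_w = 3.3 m.
σ'_h: at surface K_a·q = 4.150; at WT K_a(q+γd_w) = 7.886; at base K_a(q+γd_w+γ'h₂) = 15.81 kPa.
P₁ = ½(4.150+7.886)×0.9 = 5.416; P₂ = ½(7.886+15.81)×3.3 = 39.09; P_w = ½γ_w h₂² = 53.42.
Total = 5.416+39.09+53.42 = 97.93 kN/m.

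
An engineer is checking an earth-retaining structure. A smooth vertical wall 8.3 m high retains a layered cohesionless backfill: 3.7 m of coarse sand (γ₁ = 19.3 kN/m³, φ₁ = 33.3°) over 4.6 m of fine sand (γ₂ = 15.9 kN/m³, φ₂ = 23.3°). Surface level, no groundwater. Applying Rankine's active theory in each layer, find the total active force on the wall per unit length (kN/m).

254 kN/m

K_a1 = tan²(45°−33.3°/2) = 0.2911; K_a2 = tan²(45°−23.3°/2) = 0.4331.
Layer 1: σ at base = K_a1 γ₁ h₁ = 20.79 kPa; P₁ = ½×20.79×3.7 = 38.46.
Layer 2: σ_v at top = γ₁h₁ = 71.41; σ_h top = K_a2×71.41 = 30.93; σ_h base = K_a2×(71.41+15.9×4.6) = 62.61.
P₂ = ½(30.93+62.61)×4.6 = 215.1. Total P_a = 38.46+215.1 = 253.6 kN/m.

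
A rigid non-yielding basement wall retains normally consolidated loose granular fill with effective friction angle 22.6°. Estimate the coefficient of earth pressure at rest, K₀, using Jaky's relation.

0.616

K₀ = 1 − sin φ' = 1 − sin 22.6° = 0.6157.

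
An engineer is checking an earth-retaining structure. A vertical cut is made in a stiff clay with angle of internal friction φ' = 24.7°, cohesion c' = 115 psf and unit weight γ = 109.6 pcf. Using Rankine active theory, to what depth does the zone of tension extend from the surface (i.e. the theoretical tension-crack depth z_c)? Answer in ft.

3.28 ft

K_a = tan²(45° − 24.7°/2) = 0.4106; √K_a = 0.6408.
The active pressure is zero where K_a γ z = 2c√K_a, so z_c = 2c/(γ√K_a) = 2×115/(109.6×0.6408) = 3.275 ft.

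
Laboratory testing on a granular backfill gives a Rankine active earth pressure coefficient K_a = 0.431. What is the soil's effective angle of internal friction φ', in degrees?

23.4°

K_a = tan²(45° − φ/2) ⇒ 45° − φ/2 = arctan(√0.431) = 33.29°.
φ = 2(45° − 33.29°) = 23.43°.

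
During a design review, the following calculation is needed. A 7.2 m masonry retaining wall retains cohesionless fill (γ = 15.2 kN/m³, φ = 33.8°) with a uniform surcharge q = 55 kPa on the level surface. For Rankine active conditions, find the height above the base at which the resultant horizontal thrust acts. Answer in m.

K_a = 0.2851.
Triangular part P₁ = ½K_aγH² = 112.3 at H/3 = 2.400 m; rectangular part P₂ = K_a q H = 112.9 at H/2 = 3.600 m.
ȳ = (P₁·2.400 + P₂·3.600)/(P₁+P₂) = 3.002 m.

3.00 m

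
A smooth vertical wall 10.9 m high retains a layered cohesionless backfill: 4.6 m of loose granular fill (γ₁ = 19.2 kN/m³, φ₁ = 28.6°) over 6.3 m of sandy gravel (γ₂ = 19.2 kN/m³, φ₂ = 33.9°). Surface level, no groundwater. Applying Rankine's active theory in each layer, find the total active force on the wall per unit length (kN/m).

K_a1 = tan²(45°−28.6°/2) = 0.3525; K_a2 = tan²(45°−33.9°/2) = 0.2839.
Layer 1: σ at base = K_a1 γ₁ h₁ = 31.14 kPa; P₁ = ½×31.14×4.6 = 71.61.
Layer 2: σ_v at top = γ₁h₁ = 88.32; σ_h top = K_a2×88.32 = 25.07; σ_h base = K_a2×(88.32+19.2×6.3) = 59.42.
P₂ = ½(25.07+59.42)×6.3 = 266.1. Total P_a = 71.61+266.1 = 337.8 kN/m.

338 kN/m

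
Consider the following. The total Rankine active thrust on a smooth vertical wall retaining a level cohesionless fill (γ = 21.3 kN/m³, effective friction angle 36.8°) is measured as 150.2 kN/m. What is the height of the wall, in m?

7.50 m

K_a = 0.2508. P_a = ½ K_a γ H² ⇒ H = √(2P_a/(K_a γ)).
H = √(2×150.2/(0.2508×21.3)) = 7.499 m.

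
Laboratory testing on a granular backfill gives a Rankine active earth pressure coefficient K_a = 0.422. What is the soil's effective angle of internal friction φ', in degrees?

K_a = tan²(45° − φ/2) ⇒ 45° − φ/2 = arctan(√0.422) = 33.01°.
φ = 2(45° − 33.01°) = 23.98°.

24.0°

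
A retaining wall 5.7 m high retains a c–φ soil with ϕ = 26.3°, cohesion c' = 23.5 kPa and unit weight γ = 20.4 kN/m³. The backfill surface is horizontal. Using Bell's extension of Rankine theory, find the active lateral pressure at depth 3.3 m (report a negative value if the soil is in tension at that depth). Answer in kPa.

-3.22 kPa

K_a = (1 − sin φ)/(1 + sin φ) = 0.3859.
σ_a = K_a γ z − 2c√K_a = 0.3859×20.4×3.3 − 2×23.5×0.6212 = -3.217 kPa.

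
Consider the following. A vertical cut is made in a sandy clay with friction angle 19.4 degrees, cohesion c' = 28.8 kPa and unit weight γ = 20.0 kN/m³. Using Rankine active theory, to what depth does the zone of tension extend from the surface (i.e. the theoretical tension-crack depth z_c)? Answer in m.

4.07 m

K_a = tan²(45° − 19.4°/2) = 0.5013; √K_a = 0.7080.
The active pressure is zero where K_a γ z = 2c√K_a, so z_c = 2c/(γ√K_a) = 2×28.8/(20.0×0.7080) = 4.068 m.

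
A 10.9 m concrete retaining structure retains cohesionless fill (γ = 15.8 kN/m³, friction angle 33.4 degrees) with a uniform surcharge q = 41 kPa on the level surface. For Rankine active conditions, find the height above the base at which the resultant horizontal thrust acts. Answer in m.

4.22 m

K_a = 0.2899.
Triangular part P₁ = ½K_aγH² = 272.1 at H/3 = 3.633 m; rectangular part P₂ = K_a q H = 129.6 at H/2 = 5.450 m.
ȳ = (P₁·3.633 + P₂·5.450)/(P₁+P₂) = 4.219 m.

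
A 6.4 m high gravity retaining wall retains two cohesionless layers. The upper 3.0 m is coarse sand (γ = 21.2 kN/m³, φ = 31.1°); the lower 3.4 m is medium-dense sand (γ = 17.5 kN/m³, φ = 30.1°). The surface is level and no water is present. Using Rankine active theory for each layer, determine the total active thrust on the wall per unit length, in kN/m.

136 kN/m

K_a1 = tan²(45°−31.1°/2) = 0.3188; K_a2 = tan²(45°−30.1°/2) = 0.3320.
Layer 1: σ at base = K_a1 γ₁ h₁ = 20.28 kPa; P₁ = ½×20.28×3.0 = 30.41.
Layer 2: σ_v at top = γ₁h₁ = 63.60; σ_h top = K_a2×63.60 = 21.11; σ_h base = K_a2×(63.60+17.5×3.4) = 40.87.
P₂ = ½(21.11+40.87)×3.4 = 105.4. Total P_a = 30.41+105.4 = 135.8 kN/m.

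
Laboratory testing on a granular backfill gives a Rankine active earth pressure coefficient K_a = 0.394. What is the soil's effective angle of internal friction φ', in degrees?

K_a = tan²(45° − φ/2) ⇒ 45° − φ/2 = arctan(√0.394) = 32.12°.
φ = 2(45° − 32.12°) = 25.77°.

25.8°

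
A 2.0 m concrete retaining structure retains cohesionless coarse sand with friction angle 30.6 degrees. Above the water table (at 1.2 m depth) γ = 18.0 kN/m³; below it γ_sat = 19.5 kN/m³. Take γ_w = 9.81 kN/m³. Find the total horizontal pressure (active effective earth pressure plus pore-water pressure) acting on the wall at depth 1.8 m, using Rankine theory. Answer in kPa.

K_a = (1 − sin φ)/(1 + sin φ) = 0.3253.
γ' = 19.5 − 9.81 = 9.690 kN/m³.
Effective vertical stress at 1.8 m: σ'_v = 18.0×1.2 + 9.690×0.600 = 27.41 kPa.
σ'_h = K_a σ'_v = 0.3253 × 27.41 = 8.919 kPa; u = γ_w × 0.600 = 5.886 kPa.
Total σ_h = 8.919 + 5.886 = 14.80 kPa.

14.8 kPa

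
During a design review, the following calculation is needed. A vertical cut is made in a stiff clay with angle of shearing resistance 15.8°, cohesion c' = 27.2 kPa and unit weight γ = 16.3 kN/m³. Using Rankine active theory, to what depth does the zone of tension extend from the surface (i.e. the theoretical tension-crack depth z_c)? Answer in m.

K_a = tan²(45° − 15.8°/2) = 0.5720; √K_a = 0.7563.
The active pressure is zero where K_a γ z = 2c√K_a, so z_c = 2c/(γ√K_a) = 2×27.2/(16.3×0.7563) = 4.413 m.

4.41 m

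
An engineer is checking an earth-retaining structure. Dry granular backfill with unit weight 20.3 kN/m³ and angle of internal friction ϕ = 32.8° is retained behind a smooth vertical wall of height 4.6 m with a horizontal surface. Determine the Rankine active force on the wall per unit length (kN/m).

63.8 kN/m

K_a = tan²(45° − φ/2) = 0.2973.
P_a = ½ K_a γ H² = 0.5 × 0.2973 × 20.3 × 4.6² = 63.84 kN/m.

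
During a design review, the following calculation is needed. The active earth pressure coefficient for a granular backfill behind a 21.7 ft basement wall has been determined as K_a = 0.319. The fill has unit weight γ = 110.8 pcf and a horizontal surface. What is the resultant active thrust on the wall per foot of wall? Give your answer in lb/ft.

8320 lb/ft

P = ½ K_a γ H² = 0.5 × 0.319 × 110.8 × 21.7² = 8322 lb/ft.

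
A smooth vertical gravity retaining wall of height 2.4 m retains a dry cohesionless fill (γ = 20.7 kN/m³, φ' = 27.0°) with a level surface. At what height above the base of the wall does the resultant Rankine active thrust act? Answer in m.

K_a = 0.3755.
The pressure distribution is triangular, so the resultant acts at H/3 above the base = 2.4/3 = 0.8000 m.

0.800 m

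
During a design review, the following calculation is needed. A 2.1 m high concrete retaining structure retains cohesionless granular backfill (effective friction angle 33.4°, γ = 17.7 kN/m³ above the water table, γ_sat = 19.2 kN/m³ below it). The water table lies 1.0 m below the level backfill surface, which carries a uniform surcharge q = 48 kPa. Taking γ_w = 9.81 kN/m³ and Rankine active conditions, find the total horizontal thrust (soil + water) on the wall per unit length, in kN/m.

45.0 kN/m

K_a = tan²(45° − φ/2) = 0.2899.
γ' = 19.2 − 9.81 = 9.390 kN/m³. h₂ = H − d_w = 1.1 m.
σ'_h: at surface K_a·q = 13.92; at WT K_a(q+γd_w) = 19.05; at base K_a(q+γd_w+γ'h₂) = 22.04 kPa.
P₁ = ½(13.92+19.05)×1.0 = 16.48; P₂ = ½(19.05+22.04)×1.1 = 22.60; P_w = ½γ_w h₂² = 5.935.
Total = 16.48+22.60+5.935 = 45.02 kN/m.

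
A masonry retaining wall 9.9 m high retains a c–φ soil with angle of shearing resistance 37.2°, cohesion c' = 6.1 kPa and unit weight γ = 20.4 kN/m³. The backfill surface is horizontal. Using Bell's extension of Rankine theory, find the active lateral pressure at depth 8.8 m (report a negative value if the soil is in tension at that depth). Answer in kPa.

K_a = (1 − sin φ)/(1 + sin φ) = 0.2464.
σ_a = K_a γ z − 2c√K_a = 0.2464×20.4×8.8 − 2×6.1×0.4964 = 38.18 kPa.

38.2 kPa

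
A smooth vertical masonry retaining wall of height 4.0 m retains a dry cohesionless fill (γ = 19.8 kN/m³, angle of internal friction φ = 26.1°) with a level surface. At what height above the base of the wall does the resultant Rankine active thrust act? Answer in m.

K_a = 0.3889.
The pressure distribution is triangular, so the resultant acts at H/3 above the base = 4.0/3 = 1.333 m.

1.33 m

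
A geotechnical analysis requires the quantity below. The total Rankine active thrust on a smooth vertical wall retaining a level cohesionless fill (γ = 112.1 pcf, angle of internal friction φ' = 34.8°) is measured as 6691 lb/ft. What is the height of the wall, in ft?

K_a = 0.2733. P_a = ½ K_a γ H² ⇒ H = √(2P_a/(K_a γ)).
H = √(2×6691/(0.2733×112.1)) = 20.90 ft.

20.9 ft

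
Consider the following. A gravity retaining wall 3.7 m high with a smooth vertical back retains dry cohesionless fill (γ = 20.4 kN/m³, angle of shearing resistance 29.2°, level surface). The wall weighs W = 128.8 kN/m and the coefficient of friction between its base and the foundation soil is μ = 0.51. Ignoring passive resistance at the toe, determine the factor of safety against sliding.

1.37

K_a = tan²(45° − 29.2°/2) = 0.3442.
P_a = ½K_aγH² = 0.5×0.3442×20.4×3.7² = 48.07 kN/m, acting at H/3 = 1.233 m above the base.
FS_sliding = μW / P_a = 0.51×128.8 / 48.07 = 1.367.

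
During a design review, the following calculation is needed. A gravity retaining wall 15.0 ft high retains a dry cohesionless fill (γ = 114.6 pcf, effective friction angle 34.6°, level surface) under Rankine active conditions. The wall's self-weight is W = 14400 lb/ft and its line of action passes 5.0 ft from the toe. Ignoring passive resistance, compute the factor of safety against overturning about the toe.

K_a = tan²(45° − 34.6°/2) = 0.2756.
P_a = ½K_aγH² = 0.5×0.2756×114.6×15.0² = 3554 lb/ft, acting at H/3 = 5.000 ft above the base.
Overturning moment M_o = P_a × H/3 = 3554 × 5.000 = 17770.
Resisting moment M_r = W × 5.0 = 14400 × 5.0 = 72000.
FS_overturning = M_r/M_o = 72000/17770 = 4.052.

4.05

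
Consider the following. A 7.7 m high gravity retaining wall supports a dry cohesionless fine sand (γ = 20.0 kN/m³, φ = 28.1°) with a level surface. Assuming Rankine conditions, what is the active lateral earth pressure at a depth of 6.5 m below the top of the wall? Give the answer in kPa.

46.7 kPa

K_a = (1 − sin φ)/(1 + sin φ) = 0.3596.
σ_h = K_a γ z = 0.3596 × 20.0 × 6.5 = 46.75 kPa.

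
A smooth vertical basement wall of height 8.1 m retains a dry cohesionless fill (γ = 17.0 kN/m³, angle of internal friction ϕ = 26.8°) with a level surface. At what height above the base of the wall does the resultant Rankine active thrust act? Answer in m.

K_a = 0.3785.
The pressure distribution is triangular, so the resultant acts at H/3 above the base = 8.1/3 = 2.700 m.

2.70 m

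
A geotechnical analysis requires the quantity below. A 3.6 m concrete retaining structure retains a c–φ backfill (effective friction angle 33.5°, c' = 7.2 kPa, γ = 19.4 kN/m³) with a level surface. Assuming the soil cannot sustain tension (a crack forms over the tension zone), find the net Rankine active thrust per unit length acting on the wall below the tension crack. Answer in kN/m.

K_a = 0.2887; √K_a = 0.5373.
Tension-crack depth z_c = 2c/(γ√K_a) = 2×7.2/(19.4×0.5373) = 1.381 m.
σ_a at base = K_a γ H − 2c√K_a = 0.2887×19.4×3.6 − 2×7.2×0.5373 = 12.43 kPa.
P_a = ½ × 12.43 × (H − z_c) = 0.5×12.43×2.219 = 13.78 kN/m.

13.8 kN/m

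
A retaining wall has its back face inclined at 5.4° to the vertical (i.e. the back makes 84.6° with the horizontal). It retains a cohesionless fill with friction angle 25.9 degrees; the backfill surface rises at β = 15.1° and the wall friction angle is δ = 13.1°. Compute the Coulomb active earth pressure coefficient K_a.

K_a = sin²(α+φ) / [sin²α · sin(α−δ) · (1 + √{sin(φ+δ)sin(φ−β) / (sin(α−δ)sin(α+β))})²].
With α = 84.6°, φ = 25.9°, δ = 13.1°, β = 15.1°: K_a = 0.5083.

0.508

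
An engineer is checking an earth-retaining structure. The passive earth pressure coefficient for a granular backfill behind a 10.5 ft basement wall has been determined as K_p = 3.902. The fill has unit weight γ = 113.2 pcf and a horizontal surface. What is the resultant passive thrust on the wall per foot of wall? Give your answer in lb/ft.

24300 lb/ft

P = ½ K_p γ H² = 0.5 × 3.902 × 113.2 × 10.5² = 24350 lb/ft.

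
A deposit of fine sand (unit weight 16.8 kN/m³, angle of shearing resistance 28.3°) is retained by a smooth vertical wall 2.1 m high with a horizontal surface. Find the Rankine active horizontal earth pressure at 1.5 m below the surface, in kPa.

K_a = (1 − sin φ)/(1 + sin φ) = 0.3568.
σ_h = K_a γ z = 0.3568 × 16.8 × 1.5 = 8.991 kPa.

8.99 kPa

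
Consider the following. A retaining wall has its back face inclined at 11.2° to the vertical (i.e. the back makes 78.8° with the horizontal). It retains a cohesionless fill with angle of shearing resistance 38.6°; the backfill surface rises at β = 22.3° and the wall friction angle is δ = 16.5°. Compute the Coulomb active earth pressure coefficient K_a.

K_a = sin²(α+φ) / [sin²α · sin(α−δ) · (1 + √{sin(φ+δ)sin(φ−β) / (sin(α−δ)sin(α+β))})²].
With α = 78.8°, φ = 38.6°, δ = 16.5°, β = 22.3°: K_a = 0.4032.

0.403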